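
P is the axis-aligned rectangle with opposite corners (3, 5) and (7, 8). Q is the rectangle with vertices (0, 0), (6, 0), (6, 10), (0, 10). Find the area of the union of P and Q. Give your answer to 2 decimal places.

63.00

By inclusion–exclusion:
Individual areas: |P| = 12, |Q| = 60.
|P∩Q|: x∈[3,6], y∈[5,8] → 3·3 = 9.
|P ∪ Q| = 72 − 9 = 63.00.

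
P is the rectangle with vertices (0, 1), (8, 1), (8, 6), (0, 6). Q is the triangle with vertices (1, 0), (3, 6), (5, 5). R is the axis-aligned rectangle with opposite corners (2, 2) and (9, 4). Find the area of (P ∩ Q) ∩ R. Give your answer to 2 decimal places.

2.63

The region (P ∩ Q) ∩ R is the polygon with vertices (2.333,4), (4.2,4), (2.6,2), (2,2), (2,3).
By the shoelace formula its area is 2.63.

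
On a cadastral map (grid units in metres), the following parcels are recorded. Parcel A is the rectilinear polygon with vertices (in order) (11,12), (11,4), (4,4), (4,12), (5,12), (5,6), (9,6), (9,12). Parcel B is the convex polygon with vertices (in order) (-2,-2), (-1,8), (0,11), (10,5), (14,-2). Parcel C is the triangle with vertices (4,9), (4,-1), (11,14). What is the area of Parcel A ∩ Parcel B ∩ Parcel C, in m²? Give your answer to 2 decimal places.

7.90

The intersection is the polygon with vertices (4,8.6), (5,8), (5,6), (7.267,6), (6.333,4), (4,4).
By the shoelace formula its area is 7.90.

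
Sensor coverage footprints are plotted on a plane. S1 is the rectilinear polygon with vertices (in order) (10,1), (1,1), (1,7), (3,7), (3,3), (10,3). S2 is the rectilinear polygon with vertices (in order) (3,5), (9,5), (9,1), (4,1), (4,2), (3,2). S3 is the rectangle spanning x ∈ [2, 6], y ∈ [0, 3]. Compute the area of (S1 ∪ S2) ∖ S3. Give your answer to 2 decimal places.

|S1 ∪ S2| = 38.
|(S1 ∪ S2) ∩ S3| = 8.
|(S1 ∪ S2) ∖ S3| = 38 − 8 = 30.00.

30.00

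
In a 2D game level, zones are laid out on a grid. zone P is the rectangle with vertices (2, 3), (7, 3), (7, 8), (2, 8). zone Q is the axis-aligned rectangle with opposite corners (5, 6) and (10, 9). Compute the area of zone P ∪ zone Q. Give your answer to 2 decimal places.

By inclusion–exclusion:
Individual areas: |zone P| = 25, |zone Q| = 15.
|zone P∩zone Q|: x∈[5,7], y∈[6,8] → 2·2 = 4.
|zone P ∪ zone Q| = 40 − 4 = 36.00.

36.00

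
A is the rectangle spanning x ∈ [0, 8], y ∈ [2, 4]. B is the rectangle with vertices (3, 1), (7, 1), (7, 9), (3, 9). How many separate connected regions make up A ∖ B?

A ∖ B splits into 2 disjoint pieces (area 2, area 6).

2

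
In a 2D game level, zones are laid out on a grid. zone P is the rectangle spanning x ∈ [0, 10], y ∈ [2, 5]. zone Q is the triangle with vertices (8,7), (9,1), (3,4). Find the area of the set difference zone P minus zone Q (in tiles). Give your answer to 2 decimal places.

|zone P| = 30, |zone P∩zone Q| = 11.9167.
|zone P ∖ zone Q| = |zone P| − |zone P∩zone Q| = 30 − 11.9167 = 18.08.

18.08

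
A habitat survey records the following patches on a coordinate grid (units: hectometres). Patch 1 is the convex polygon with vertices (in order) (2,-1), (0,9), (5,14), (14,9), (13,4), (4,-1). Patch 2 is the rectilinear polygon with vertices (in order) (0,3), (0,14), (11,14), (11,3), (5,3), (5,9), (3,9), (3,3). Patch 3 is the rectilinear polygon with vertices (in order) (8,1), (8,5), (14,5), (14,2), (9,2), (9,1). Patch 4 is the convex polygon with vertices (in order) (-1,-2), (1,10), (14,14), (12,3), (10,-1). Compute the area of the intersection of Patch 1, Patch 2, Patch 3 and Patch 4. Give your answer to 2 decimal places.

6.00

The intersection is the polygon with vertices (8,3), (8,5), (11,5), (11,3).
By the shoelace formula its area is 6.00.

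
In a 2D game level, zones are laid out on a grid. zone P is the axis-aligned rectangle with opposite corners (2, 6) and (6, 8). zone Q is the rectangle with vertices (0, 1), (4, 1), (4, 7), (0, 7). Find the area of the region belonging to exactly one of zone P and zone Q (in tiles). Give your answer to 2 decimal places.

28.00

|zone P∩zone Q|: x∈[2,4], y∈[6,7] → 2·1 = 2.
|zone P △ zone Q| = |zone P| + |zone Q| − 2·|zone P∩zone Q| = 8 + 24 − 4 = 28.00.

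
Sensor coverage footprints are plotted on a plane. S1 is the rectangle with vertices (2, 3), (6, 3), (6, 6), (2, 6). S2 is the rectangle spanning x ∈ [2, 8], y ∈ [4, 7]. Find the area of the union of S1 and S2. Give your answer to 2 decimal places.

22.00

By inclusion–exclusion:
Individual areas: |S1| = 12, |S2| = 18.
|S1∩S2|: x∈[2,6], y∈[4,6] → 4·2 = 8.
|S1 ∪ S2| = 30 − 8 = 22.00.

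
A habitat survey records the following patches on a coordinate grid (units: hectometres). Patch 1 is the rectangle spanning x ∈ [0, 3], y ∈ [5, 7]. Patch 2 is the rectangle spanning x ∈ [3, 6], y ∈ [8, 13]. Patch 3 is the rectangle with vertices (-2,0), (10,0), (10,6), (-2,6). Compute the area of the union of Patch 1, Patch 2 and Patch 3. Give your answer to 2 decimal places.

By inclusion–exclusion:
Individual areas: |Patch 1| = 6, |Patch 2| = 15, |Patch 3| = 72.
|Patch 1∩Patch 2| = 0 (no overlap).
|Patch 1∩Patch 3|: x∈[0,3], y∈[5,6] → 3·1 = 3.
|Patch 2∩Patch 3| = 0 (no overlap).
|Patch 1∩Patch 2∩Patch 3| = 0.
|Patch 1 ∪ Patch 2 ∪ Patch 3| = 93 − 3 + 0 = 90.00.

90.00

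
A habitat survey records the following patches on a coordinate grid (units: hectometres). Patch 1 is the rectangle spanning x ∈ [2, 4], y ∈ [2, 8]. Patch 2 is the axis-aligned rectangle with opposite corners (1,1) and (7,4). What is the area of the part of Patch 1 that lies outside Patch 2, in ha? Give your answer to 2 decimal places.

8.00

|Patch 1∩Patch 2|: x∈[2,4], y∈[2,4] → 2·2 = 4.
|Patch 1| = 12.
|Patch 1 ∖ Patch 2| = |Patch 1| − |Patch 1∩Patch 2| = 12 − 4 = 8.00.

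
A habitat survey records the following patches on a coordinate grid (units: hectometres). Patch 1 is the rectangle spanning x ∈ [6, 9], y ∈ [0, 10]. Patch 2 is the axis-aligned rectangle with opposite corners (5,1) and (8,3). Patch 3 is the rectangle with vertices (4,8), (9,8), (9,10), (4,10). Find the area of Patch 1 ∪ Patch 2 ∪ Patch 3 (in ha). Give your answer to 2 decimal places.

By inclusion–exclusion:
Individual areas: |Patch 1| = 30, |Patch 2| = 6, |Patch 3| = 10.
|Patch 1∩Patch 2|: x∈[6,8], y∈[1,3] → 2·2 = 4.
|Patch 1∩Patch 3|: x∈[6,9], y∈[8,10] → 3·2 = 6.
|Patch 2∩Patch 3| = 0 (no overlap).
|Patch 1∩Patch 2∩Patch 3| = 0.
|Patch 1 ∪ Patch 2 ∪ Patch 3| = 46 − 10 + 0 = 36.00.

36.00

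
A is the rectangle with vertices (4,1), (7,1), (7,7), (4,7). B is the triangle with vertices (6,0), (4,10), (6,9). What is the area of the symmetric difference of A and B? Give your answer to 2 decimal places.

17.40

|A| = 18, |B| = 9, |A∩B| = 4.8.
|A △ B| = |A| + |B| − 2·|A∩B| = 18 + 9 − 9.6 = 17.40.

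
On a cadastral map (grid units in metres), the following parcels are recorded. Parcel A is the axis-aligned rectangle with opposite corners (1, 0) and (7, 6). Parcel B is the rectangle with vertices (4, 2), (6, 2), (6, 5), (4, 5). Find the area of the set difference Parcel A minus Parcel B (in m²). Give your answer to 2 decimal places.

30.00

|Parcel A∩Parcel B|: x∈[4,6], y∈[2,5] → 2·3 = 6.
|Parcel A| = 36.
|Parcel A ∖ Parcel B| = |Parcel A| − |Parcel A∩Parcel B| = 36 − 6 = 30.00.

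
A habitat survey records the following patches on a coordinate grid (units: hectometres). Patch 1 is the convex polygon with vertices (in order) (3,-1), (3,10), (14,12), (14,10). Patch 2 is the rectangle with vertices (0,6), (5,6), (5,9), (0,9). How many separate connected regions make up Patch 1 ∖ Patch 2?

1

Patch 1 ∖ Patch 2 is a single connected region.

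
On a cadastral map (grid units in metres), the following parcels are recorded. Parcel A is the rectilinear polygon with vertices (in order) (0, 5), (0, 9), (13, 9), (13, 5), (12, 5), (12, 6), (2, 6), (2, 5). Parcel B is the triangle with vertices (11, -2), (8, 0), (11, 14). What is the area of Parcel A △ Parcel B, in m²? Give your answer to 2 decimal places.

57.64

|Parcel A| = 42, |Parcel B| = 24, |Parcel A∩Parcel B| = 4.1786.
|Parcel A △ Parcel B| = |Parcel A| + |Parcel B| − 2·|Parcel A∩Parcel B| = 42 + 24 − 8.3571 = 57.64.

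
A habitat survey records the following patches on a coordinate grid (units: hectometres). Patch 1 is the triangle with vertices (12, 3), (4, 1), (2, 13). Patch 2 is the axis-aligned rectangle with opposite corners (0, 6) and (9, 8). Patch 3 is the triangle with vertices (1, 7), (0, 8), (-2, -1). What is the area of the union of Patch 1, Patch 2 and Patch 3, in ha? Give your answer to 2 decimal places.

By inclusion–exclusion:
Individual areas: |Patch 1| = 50, |Patch 2| = 18, |Patch 3| = 5.5.
|Patch 1∩Patch 2| = 10.
|Patch 1∩Patch 3| = 0.
|Patch 2∩Patch 3| = 1.3125.
|Patch 1∩Patch 2∩Patch 3| = 0.
|Patch 1 ∪ Patch 2 ∪ Patch 3| = 73.5 − 11.3125 + 0 = 62.19.

62.19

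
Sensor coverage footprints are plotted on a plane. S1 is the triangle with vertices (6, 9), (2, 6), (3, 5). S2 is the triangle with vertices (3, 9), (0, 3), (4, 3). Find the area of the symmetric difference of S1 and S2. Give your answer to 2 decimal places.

12.32

|S1| = 3.5, |S2| = 12, |S1∩S2| = 1.5909.
|S1 △ S2| = |S1| + |S2| − 2·|S1∩S2| = 3.5 + 12 − 3.1818 = 12.32.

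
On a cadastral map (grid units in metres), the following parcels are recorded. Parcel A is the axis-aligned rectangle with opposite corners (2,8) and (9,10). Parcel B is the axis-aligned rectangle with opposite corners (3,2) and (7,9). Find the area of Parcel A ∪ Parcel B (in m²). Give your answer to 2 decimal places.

38.00

By inclusion–exclusion:
Individual areas: |Parcel A| = 14, |Parcel B| = 28.
|Parcel A∩Parcel B|: x∈[3,7], y∈[8,9] → 4·1 = 4.
|Parcel A ∪ Parcel B| = 42 − 4 = 38.00.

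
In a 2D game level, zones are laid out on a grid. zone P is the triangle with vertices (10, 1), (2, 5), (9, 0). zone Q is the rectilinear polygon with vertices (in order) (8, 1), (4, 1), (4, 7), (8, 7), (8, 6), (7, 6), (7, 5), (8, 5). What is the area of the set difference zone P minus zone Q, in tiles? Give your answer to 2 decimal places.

|zone P| = 6, |zone P∩zone Q| = 3.3714.
|zone P ∖ zone Q| = |zone P| − |zone P∩zone Q| = 6 − 3.3714 = 2.63.

2.63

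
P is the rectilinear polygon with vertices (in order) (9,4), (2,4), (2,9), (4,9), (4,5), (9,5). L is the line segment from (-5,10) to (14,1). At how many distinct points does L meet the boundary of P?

4

The segment meets the boundary at (7.667,4), (5.556,5), (4,5.737), (2,6.684).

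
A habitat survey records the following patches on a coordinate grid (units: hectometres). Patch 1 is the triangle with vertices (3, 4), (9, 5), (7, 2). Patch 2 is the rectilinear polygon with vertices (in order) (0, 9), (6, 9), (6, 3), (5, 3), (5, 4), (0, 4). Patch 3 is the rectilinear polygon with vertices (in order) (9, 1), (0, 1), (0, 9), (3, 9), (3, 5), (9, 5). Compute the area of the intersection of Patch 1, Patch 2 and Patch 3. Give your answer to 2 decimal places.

1.75

The intersection is the polygon with vertices (6,3), (5,3), (5,4), (3,4), (6,4.5).
By the shoelace formula its area is 1.75.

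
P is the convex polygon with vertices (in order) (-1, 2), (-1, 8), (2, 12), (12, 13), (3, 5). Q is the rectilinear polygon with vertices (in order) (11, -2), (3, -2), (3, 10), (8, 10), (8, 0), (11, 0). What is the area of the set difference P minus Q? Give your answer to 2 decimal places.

|P| = 60, |P∩Q| = 13.8889.
|P ∖ Q| = |P| − |P∩Q| = 60 − 13.8889 = 46.11.

46.11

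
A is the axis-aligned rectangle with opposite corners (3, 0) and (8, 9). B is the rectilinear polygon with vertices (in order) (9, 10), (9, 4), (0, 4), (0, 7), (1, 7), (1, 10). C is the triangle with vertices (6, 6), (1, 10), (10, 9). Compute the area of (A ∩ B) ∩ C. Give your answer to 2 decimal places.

9.90

The region (A ∩ B) ∩ C is the polygon with vertices (8,9), (8,7.5), (6,6), (3,8.4), (3,9).
By the shoelace formula its area is 9.90.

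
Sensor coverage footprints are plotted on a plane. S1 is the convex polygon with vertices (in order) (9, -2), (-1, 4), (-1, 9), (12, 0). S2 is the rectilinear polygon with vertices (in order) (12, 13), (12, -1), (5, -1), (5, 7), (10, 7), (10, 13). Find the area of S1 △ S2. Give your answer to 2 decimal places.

|S1| = 51.5, |S2| = 68, |S1∩S2| = 21.5782.
|S1 △ S2| = |S1| + |S2| − 2·|S1∩S2| = 51.5 + 68 − 43.1564 = 76.34.

76.34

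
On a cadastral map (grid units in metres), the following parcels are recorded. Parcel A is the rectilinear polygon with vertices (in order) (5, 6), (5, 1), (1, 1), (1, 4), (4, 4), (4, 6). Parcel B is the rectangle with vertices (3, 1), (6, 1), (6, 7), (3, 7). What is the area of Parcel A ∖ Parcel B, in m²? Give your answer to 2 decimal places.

6.00

|Parcel A| = 14, |Parcel A∩Parcel B| = 8.
|Parcel A ∖ Parcel B| = |Parcel A| − |Parcel A∩Parcel B| = 14 − 8 = 6.00.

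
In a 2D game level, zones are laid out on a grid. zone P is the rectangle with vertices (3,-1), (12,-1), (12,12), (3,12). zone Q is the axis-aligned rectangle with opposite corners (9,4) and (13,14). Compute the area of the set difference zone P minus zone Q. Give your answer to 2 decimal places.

93.00

|zone P∩zone Q|: x∈[9,12], y∈[4,12] → 3·8 = 24.
|zone P| = 117.
|zone P ∖ zone Q| = |zone P| − |zone P∩zone Q| = 117 − 24 = 93.00.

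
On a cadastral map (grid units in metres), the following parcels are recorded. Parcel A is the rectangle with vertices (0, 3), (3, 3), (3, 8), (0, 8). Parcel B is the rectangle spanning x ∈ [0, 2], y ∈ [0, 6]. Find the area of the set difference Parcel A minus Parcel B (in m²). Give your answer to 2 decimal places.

|Parcel A∩Parcel B|: x∈[0,2], y∈[3,6] → 2·3 = 6.
|Parcel A| = 15.
|Parcel A ∖ Parcel B| = |Parcel A| − |Parcel A∩Parcel B| = 15 − 6 = 9.00.

9.00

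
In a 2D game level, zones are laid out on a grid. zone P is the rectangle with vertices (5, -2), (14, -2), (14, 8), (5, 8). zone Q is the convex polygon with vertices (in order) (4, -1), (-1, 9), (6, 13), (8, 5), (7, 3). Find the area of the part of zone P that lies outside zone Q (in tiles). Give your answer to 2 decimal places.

|zone P| = 90, |zone P∩zone Q| = 15.5417.
|zone P ∖ zone Q| = |zone P| − |zone P∩zone Q| = 90 − 15.5417 = 74.46.

74.46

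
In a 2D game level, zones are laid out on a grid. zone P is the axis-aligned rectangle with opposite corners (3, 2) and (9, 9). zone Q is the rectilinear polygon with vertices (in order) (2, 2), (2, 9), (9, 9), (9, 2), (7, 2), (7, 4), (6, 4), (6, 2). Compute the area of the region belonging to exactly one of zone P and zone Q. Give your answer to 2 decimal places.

|zone P| = 42, |zone Q| = 47, |zone P∩zone Q| = 40.
|zone P △ zone Q| = |zone P| + |zone Q| − 2·|zone P∩zone Q| = 42 + 47 − 80 = 9.00.

9.00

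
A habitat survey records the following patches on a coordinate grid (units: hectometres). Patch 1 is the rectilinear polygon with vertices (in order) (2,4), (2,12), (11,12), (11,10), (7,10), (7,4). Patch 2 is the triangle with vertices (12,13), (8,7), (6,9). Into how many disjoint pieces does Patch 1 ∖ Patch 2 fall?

Patch 1 ∖ Patch 2 splits into 2 disjoint pieces (area 43.1667, area 0.75).

2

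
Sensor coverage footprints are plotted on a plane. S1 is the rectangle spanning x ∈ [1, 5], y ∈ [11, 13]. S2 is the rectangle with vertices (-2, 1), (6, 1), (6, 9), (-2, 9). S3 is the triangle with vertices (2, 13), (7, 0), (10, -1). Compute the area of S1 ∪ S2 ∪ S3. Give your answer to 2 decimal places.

By inclusion–exclusion:
Individual areas: |S1| = 8, |S2| = 64, |S3| = 17.
|S1∩S2| = 0 (no overlap).
|S1∩S3| = 0.3736.
|S2∩S3| = 5.3055.
|S1∩S2∩S3| = 0.
|S1 ∪ S2 ∪ S3| = 89 − 5.6791 + 0 = 83.32.

83.32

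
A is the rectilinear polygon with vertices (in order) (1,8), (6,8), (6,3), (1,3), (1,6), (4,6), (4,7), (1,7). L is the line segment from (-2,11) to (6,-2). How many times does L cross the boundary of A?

The segment meets the boundary at (2.923,3), (1.077,6).

2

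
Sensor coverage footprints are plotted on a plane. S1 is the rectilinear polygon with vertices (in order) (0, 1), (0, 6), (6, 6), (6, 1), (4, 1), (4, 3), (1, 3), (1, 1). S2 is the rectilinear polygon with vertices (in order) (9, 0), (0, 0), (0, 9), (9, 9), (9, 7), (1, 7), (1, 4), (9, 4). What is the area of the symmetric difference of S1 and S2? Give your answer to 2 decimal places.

53.00

|S1| = 24, |S2| = 57, |S1∩S2| = 14.
|S1 △ S2| = |S1| + |S2| − 2·|S1∩S2| = 24 + 57 − 28 = 53.00.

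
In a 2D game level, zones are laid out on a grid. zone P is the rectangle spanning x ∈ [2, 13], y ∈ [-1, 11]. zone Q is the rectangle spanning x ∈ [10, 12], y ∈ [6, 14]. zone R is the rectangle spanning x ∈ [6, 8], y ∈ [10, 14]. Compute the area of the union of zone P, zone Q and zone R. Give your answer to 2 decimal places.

By inclusion–exclusion:
Individual areas: |zone P| = 132, |zone Q| = 16, |zone R| = 8.
|zone P∩zone Q|: x∈[10,12], y∈[6,11] → 2·5 = 10.
|zone P∩zone R|: x∈[6,8], y∈[10,11] → 2·1 = 2.
|zone Q∩zone R| = 0 (no overlap).
|zone P∩zone Q∩zone R| = 0.
|zone P ∪ zone Q ∪ zone R| = 156 − 12 + 0 = 144.00.

144.00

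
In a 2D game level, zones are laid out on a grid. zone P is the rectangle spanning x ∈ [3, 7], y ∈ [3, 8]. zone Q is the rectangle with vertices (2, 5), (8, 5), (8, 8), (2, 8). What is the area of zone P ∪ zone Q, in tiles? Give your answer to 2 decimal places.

26.00

By inclusion–exclusion:
Individual areas: |zone P| = 20, |zone Q| = 18.
|zone P∩zone Q|: x∈[3,7], y∈[5,8] → 4·3 = 12.
|zone P ∪ zone Q| = 38 − 12 = 26.00.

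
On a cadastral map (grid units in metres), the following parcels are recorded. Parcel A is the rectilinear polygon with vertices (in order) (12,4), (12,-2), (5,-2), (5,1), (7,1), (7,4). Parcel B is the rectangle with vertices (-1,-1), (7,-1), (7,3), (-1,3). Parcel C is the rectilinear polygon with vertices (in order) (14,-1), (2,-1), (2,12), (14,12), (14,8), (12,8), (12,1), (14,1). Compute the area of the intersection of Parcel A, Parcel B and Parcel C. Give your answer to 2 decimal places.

4.00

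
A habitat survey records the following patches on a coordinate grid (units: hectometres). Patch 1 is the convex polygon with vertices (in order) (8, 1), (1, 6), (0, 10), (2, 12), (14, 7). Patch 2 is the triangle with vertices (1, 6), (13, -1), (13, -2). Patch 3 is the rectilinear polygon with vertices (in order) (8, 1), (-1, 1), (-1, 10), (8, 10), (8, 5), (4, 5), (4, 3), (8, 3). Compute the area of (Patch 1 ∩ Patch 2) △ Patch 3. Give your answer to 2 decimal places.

72.37

|Patch 1 ∩ Patch 2| = 2.2737.
|(Patch 1 ∩ Patch 2) ∩ Patch 3| = 1.4524.
|(Patch 1 ∩ Patch 2) △ Patch 3| = 2.2737 + 73 − 2.9048 = 72.37.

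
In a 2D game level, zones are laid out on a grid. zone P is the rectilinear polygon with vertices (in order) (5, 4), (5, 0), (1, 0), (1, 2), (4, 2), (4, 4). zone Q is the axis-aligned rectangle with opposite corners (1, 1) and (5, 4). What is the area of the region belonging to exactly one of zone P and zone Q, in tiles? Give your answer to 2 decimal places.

10.00

|zone P| = 10, |zone Q| = 12, |zone P∩zone Q| = 6.
|zone P △ zone Q| = |zone P| + |zone Q| − 2·|zone P∩zone Q| = 10 + 12 − 12 = 10.00.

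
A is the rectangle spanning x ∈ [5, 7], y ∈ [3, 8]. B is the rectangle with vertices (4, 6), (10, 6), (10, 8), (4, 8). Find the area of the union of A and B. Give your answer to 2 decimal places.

By inclusion–exclusion:
Individual areas: |A| = 10, |B| = 12.
|A∩B|: x∈[5,7], y∈[6,8] → 2·2 = 4.
|A ∪ B| = 22 − 4 = 18.00.

18.00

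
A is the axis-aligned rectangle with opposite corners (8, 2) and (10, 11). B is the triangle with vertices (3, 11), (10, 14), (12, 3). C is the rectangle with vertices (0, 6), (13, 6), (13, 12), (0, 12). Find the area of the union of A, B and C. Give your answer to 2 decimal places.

94.43

By inclusion–exclusion:
Individual areas: |A| = 18, |B| = 41.5, |C| = 78.
|A∩B| = 10.6667.
|A∩C|: x∈[8,10], y∈[6,11] → 2·5 = 10.
|B∩C| = 32.2254.
|A∩B∩C| = 9.8264.
|A ∪ B ∪ C| = 137.5 − 52.892 + 9.8264 = 94.43.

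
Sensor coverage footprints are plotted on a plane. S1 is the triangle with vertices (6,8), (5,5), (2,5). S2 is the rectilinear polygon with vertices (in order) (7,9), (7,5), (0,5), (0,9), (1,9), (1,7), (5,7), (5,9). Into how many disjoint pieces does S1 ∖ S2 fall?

1

S1 ∖ S2 is a single connected region.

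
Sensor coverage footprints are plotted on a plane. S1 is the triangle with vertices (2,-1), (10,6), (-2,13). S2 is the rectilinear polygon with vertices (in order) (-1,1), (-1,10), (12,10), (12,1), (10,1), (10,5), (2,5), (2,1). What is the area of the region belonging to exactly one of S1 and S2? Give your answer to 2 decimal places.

70.21

|S1| = 70, |S2| = 85, |S1∩S2| = 42.3929.
|S1 △ S2| = |S1| + |S2| − 2·|S1∩S2| = 70 + 85 − 84.7857 = 70.21.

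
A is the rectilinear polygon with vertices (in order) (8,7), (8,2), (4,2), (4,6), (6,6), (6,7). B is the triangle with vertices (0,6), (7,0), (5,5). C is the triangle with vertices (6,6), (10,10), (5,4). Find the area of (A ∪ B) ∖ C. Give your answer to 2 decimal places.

|A ∪ B| = 24.7905.
|(A ∪ B) ∩ C| = 1.25.
|(A ∪ B) ∖ C| = 24.7905 − 1.25 = 23.54.

23.54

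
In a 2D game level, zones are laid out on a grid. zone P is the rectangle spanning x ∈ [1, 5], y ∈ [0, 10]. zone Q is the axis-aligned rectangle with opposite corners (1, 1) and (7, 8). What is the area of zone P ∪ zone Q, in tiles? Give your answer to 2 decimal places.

By inclusion–exclusion:
Individual areas: |zone P| = 40, |zone Q| = 42.
|zone P∩zone Q|: x∈[1,5], y∈[1,8] → 4·7 = 28.
|zone P ∪ zone Q| = 82 − 28 = 54.00.

54.00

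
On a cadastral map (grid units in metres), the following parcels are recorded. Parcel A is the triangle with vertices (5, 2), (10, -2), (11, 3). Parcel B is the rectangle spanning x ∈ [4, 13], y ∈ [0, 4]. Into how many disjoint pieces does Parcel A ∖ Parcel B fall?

Parcel A ∖ Parcel B is a single connected region.

1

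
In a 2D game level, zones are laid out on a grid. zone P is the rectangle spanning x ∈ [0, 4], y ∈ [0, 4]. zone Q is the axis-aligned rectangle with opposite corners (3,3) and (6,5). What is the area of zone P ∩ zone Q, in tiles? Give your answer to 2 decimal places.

1.00

|zone P∩zone Q|: x∈[3,4], y∈[3,4] → 1·1 = 1.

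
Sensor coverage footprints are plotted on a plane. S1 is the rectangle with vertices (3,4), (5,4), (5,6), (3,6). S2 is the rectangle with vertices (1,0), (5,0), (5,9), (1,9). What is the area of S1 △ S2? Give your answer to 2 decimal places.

32.00

|S1∩S2|: x∈[3,5], y∈[4,6] → 2·2 = 4.
|S1 △ S2| = |S1| + |S2| − 2·|S1∩S2| = 4 + 36 − 8 = 32.00.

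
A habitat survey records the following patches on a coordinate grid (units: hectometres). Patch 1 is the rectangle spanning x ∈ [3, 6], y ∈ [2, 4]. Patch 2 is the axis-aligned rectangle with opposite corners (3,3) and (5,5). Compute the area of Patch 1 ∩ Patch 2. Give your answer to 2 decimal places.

2.00

|Patch 1∩Patch 2|: x∈[3,5], y∈[3,4] → 2·1 = 2.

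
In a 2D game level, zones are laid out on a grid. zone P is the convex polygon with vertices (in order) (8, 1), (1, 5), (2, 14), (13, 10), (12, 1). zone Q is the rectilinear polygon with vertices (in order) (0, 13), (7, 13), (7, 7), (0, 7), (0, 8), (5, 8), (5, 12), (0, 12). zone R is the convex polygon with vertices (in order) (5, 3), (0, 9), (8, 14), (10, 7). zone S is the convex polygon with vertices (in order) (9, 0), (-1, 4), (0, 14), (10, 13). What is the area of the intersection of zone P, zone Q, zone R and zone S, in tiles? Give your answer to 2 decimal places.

14.41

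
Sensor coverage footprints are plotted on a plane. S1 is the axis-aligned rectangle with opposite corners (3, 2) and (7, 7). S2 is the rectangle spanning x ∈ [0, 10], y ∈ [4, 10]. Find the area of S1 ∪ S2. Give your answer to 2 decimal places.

68.00

By inclusion–exclusion:
Individual areas: |S1| = 20, |S2| = 60.
|S1∩S2|: x∈[3,7], y∈[4,7] → 4·3 = 12.
|S1 ∪ S2| = 80 − 12 = 68.00.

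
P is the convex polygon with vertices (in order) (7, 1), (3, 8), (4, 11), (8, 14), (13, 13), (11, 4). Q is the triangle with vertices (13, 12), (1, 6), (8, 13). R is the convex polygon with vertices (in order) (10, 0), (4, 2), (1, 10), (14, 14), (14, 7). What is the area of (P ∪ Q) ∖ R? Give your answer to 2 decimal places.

7.55

|P ∪ Q| = 83.2408.
|(P ∪ Q) ∩ R| = 75.6924.
|(P ∪ Q) ∖ R| = 83.2408 − 75.6924 = 7.55.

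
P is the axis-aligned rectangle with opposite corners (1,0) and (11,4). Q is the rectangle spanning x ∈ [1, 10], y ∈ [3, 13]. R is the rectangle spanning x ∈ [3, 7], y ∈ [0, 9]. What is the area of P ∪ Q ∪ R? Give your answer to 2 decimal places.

By inclusion–exclusion:
Individual areas: |P| = 40, |Q| = 90, |R| = 36.
|P∩Q|: x∈[1,10], y∈[3,4] → 9·1 = 9.
|P∩R|: x∈[3,7], y∈[0,4] → 4·4 = 16.
|Q∩R|: x∈[3,7], y∈[3,9] → 4·6 = 24.
|P∩Q∩R| = 4.
|P ∪ Q ∪ R| = 166 − 49 + 4 = 121.00.

121.00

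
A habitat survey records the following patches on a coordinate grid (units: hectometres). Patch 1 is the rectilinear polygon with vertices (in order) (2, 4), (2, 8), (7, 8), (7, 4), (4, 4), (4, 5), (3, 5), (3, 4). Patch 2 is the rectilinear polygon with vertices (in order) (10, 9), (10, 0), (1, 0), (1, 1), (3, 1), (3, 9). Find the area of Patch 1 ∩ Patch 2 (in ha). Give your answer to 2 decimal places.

15.00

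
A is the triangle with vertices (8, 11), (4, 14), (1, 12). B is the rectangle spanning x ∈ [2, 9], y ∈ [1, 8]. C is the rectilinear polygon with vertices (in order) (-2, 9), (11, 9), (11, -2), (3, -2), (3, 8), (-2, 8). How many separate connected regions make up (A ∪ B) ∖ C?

2

(A ∪ B) ∖ C splits into 2 disjoint pieces (area 8.5, area 7).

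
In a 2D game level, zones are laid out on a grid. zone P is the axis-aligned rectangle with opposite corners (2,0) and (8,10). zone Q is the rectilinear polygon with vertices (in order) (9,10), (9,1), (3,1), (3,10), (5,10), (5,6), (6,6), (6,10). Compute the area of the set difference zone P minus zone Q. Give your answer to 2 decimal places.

19.00

|zone P| = 60, |zone P∩zone Q| = 41.
|zone P ∖ zone Q| = |zone P| − |zone P∩zone Q| = 60 − 41 = 19.00.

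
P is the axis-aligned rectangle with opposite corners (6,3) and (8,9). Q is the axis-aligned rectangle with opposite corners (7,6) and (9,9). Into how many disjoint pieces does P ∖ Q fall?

P ∖ Q is a single connected region.

1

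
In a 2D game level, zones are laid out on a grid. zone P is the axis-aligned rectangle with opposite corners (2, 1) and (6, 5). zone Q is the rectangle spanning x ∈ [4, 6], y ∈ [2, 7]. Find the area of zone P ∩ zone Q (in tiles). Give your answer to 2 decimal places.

6.00

|zone P∩zone Q|: x∈[4,6], y∈[2,5] → 2·3 = 6.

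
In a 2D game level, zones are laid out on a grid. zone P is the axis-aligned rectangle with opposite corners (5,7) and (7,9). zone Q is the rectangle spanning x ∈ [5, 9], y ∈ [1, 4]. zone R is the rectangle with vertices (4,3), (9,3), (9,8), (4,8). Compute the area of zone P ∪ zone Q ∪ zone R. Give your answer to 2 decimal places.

By inclusion–exclusion:
Individual areas: |zone P| = 4, |zone Q| = 12, |zone R| = 25.
|zone P∩zone Q| = 0 (no overlap).
|zone P∩zone R|: x∈[5,7], y∈[7,8] → 2·1 = 2.
|zone Q∩zone R|: x∈[5,9], y∈[3,4] → 4·1 = 4.
|zone P∩zone Q∩zone R| = 0.
|zone P ∪ zone Q ∪ zone R| = 41 − 6 + 0 = 35.00.

35.00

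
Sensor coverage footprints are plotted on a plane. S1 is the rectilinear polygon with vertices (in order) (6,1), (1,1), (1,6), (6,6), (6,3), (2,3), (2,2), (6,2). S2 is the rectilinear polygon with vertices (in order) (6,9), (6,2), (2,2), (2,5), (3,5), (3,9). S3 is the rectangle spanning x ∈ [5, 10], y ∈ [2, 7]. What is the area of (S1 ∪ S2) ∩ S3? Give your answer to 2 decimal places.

The region (S1 ∪ S2) ∩ S3 is the polygon with vertices (6,6), (6,3), (6,2), (5,2), (5,7), (6,7).
By the shoelace formula its area is 5.00.

5.00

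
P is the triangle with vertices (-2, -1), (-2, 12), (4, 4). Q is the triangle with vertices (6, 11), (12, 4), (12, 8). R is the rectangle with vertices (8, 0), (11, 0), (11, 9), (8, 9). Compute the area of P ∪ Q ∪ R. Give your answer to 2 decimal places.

By inclusion–exclusion:
Individual areas: |P| = 39, |Q| = 12, |R| = 27.
|P∩Q| = 0.
|P∩R| = 0.
|Q∩R| = 6.
|P∩Q∩R| = 0.
|P ∪ Q ∪ R| = 78 − 6 + 0 = 72.00.

72.00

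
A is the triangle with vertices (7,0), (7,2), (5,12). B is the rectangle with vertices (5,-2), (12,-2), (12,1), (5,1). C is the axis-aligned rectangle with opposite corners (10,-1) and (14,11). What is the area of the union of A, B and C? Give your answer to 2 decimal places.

66.92

By inclusion–exclusion:
Individual areas: |A| = 2, |B| = 21, |C| = 48.
|A∩B| = 0.0833.
|A∩C| = 0.
|B∩C|: x∈[10,12], y∈[-1,1] → 2·2 = 4.
|A∩B∩C| = 0.
|A ∪ B ∪ C| = 71 − 4.0833 + 0 = 66.92.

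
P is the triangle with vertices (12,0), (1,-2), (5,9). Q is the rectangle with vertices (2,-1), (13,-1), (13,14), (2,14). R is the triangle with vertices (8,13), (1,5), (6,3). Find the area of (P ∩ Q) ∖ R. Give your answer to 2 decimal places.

|P ∩ Q| = 53.375.
|(P ∩ Q) ∩ R| = 11.9028.
|(P ∩ Q) ∖ R| = 53.375 − 11.9028 = 41.47.

41.47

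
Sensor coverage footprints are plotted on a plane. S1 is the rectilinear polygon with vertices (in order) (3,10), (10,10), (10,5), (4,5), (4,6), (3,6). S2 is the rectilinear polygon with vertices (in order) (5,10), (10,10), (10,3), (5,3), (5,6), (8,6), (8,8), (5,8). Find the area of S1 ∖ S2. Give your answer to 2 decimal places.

15.00

|S1| = 34, |S1∩S2| = 19.
|S1 ∖ S2| = |S1| − |S1∩S2| = 34 − 19 = 15.00.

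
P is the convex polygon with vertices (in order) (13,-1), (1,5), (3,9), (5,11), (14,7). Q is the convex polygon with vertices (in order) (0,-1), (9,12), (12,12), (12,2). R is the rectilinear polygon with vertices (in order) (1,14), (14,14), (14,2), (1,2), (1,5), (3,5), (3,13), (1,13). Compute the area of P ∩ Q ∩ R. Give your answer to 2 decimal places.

47.74

The intersection is the polygon with vertices (7.529,9.876), (12,7.889), (12,2), (7,2), (3.343,3.829).
By the shoelace formula its area is 47.74.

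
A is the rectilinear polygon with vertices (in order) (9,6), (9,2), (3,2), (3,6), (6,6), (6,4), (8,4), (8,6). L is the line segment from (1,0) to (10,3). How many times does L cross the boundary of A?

2

The segment meets the boundary at (9,2.667), (7,2).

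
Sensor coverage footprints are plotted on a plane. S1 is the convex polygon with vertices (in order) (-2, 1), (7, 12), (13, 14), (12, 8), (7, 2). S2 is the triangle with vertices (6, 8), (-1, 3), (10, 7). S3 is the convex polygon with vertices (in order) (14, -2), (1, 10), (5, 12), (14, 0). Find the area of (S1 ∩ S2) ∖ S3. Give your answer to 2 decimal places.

|S1 ∩ S2| = 13.2568.
|(S1 ∩ S2) ∩ S3| = 6.5242.
|(S1 ∩ S2) ∖ S3| = 13.2568 − 6.5242 = 6.73.

6.73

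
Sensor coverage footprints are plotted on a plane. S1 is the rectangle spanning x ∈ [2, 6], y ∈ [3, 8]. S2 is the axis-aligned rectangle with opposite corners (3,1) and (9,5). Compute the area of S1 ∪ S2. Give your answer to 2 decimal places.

By inclusion–exclusion:
Individual areas: |S1| = 20, |S2| = 24.
|S1∩S2|: x∈[3,6], y∈[3,5] → 3·2 = 6.
|S1 ∪ S2| = 44 − 6 = 38.00.

38.00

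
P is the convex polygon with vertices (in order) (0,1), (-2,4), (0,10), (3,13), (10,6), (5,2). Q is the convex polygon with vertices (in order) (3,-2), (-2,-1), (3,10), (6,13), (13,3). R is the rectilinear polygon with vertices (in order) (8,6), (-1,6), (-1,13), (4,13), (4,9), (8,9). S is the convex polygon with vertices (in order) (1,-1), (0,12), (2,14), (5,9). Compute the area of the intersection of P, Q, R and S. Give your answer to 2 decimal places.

The intersection is the polygon with vertices (3.875,10.875), (4,10.667), (4,9), (5,9), (3.8,6), (1.182,6), (3,10).
By the shoelace formula its area is 9.32.

9.32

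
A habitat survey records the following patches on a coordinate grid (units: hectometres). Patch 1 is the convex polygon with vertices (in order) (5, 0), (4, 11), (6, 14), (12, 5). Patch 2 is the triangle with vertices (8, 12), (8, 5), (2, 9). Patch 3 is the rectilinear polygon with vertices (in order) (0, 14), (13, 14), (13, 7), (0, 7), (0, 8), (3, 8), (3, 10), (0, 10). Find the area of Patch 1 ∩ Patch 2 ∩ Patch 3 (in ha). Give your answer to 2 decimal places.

14.92

The intersection is the polygon with vertices (7.5,11.75), (8,11), (8,7), (5,7), (4.323,7.452), (4.087,10.043).
By the shoelace formula its area is 14.92.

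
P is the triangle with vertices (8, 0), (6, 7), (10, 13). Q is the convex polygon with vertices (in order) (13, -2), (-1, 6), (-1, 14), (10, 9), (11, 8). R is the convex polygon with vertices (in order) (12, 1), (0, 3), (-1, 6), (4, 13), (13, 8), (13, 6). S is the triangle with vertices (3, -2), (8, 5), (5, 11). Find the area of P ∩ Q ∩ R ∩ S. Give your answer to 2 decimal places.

The intersection is the polygon with vertices (6,7), (6.571,7.857), (8,5), (6.98,3.571).
By the shoelace formula its area is 3.88.

3.88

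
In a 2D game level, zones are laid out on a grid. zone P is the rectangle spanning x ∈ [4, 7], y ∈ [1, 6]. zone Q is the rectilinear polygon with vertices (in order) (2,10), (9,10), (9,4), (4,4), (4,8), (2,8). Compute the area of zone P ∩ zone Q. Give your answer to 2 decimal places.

6.00

The intersection is the polygon with vertices (7,6), (7,4), (4,4), (4,6).
By the shoelace formula its area is 6.00.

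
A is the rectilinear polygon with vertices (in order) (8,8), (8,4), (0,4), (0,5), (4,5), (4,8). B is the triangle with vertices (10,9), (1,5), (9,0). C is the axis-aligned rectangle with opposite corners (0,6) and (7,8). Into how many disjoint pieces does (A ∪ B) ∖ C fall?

1

(A ∪ B) ∖ C is a single connected region.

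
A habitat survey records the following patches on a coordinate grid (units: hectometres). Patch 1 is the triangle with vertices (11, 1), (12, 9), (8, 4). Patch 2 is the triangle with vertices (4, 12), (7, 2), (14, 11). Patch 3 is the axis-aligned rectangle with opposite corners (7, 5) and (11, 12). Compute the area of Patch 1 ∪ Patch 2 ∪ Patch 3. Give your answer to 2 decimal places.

61.56

By inclusion–exclusion:
Individual areas: |Patch 1| = 13.5, |Patch 2| = 48.5, |Patch 3| = 28.
|Patch 1∩Patch 2| = 2.4355.
|Patch 1∩Patch 3| = 3.025.
|Patch 2∩Patch 3| = 24.2143.
|Patch 1∩Patch 2∩Patch 3| = 1.2393.
|Patch 1 ∪ Patch 2 ∪ Patch 3| = 90 − 29.6748 + 1.2393 = 61.56.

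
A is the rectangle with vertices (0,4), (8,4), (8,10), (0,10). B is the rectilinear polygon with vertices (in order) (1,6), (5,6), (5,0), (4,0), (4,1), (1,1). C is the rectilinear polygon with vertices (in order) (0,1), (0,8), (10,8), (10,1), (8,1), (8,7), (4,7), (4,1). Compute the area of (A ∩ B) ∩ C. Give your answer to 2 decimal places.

6.00

The region (A ∩ B) ∩ C is the polygon with vertices (1,6), (4,6), (4,4), (1,4).
By the shoelace formula its area is 6.00.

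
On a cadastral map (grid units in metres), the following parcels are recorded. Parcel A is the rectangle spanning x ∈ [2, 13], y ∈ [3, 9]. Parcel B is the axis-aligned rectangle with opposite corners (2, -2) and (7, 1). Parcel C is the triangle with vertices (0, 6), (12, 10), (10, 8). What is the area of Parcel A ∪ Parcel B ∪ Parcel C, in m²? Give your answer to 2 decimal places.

82.27

By inclusion–exclusion:
Individual areas: |Parcel A| = 66, |Parcel B| = 15, |Parcel C| = 8.
|Parcel A∩Parcel B| = 0 (no overlap).
|Parcel A∩Parcel C| = 6.7333.
|Parcel B∩Parcel C| = 0.
|Parcel A∩Parcel B∩Parcel C| = 0.
|Parcel A ∪ Parcel B ∪ Parcel C| = 89 − 6.7333 + 0 = 82.27.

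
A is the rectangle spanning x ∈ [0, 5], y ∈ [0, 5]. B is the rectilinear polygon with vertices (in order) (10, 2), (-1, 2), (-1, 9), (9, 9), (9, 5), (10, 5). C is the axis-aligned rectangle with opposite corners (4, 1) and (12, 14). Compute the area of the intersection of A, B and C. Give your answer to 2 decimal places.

The intersection is the polygon with vertices (5,5), (5,2), (4,2), (4,5).
By the shoelace formula its area is 3.00.

3.00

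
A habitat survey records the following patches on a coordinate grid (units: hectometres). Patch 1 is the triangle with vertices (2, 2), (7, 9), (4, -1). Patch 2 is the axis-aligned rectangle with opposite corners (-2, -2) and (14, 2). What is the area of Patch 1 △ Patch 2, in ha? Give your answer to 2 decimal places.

|Patch 1| = 14.5, |Patch 2| = 64, |Patch 1∩Patch 2| = 4.35.
|Patch 1 △ Patch 2| = |Patch 1| + |Patch 2| − 2·|Patch 1∩Patch 2| = 14.5 + 64 − 8.7 = 69.80.

69.80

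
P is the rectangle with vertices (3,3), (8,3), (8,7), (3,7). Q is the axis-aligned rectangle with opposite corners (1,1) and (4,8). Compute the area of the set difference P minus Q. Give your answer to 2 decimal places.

16.00

|P∩Q|: x∈[3,4], y∈[3,7] → 1·4 = 4.
|P| = 20.
|P ∖ Q| = |P| − |P∩Q| = 20 − 4 = 16.00.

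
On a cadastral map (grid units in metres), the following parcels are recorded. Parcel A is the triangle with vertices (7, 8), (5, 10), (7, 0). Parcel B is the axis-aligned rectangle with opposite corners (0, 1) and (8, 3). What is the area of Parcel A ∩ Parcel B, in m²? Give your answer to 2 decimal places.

0.80

The intersection is the polygon with vertices (6.4,3), (7,3), (7,1), (6.8,1).
By the shoelace formula its area is 0.80.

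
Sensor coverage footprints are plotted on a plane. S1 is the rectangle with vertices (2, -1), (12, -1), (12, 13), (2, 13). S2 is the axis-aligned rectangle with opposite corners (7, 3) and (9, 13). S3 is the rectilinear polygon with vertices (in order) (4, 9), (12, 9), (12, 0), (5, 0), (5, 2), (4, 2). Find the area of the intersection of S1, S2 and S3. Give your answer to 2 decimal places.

The intersection is the polygon with vertices (9,3), (7,3), (7,9), (9,9).
By the shoelace formula its area is 12.00.

12.00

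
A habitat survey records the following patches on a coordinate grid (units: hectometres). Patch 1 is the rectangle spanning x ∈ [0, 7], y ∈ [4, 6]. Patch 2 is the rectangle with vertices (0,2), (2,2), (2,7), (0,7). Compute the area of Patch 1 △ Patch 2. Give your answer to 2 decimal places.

16.00

|Patch 1∩Patch 2|: x∈[0,2], y∈[4,6] → 2·2 = 4.
|Patch 1 △ Patch 2| = |Patch 1| + |Patch 2| − 2·|Patch 1∩Patch 2| = 14 + 10 − 8 = 16.00.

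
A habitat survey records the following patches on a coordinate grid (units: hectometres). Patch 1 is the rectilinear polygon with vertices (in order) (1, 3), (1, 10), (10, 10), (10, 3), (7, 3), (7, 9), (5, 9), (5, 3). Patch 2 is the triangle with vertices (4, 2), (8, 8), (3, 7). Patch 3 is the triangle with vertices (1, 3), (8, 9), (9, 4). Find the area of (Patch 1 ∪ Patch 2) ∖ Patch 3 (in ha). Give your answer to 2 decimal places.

|Patch 1 ∪ Patch 2| = 56.6333.
|(Patch 1 ∪ Patch 2) ∩ Patch 3| = 17.6606.
|(Patch 1 ∪ Patch 2) ∖ Patch 3| = 56.6333 − 17.6606 = 38.97.

38.97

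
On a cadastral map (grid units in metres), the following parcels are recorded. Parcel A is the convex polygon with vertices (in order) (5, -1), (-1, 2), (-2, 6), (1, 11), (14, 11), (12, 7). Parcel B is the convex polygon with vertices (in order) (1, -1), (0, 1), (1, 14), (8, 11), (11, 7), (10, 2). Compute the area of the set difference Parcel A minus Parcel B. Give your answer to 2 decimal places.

|Parcel A| = 122.5, |Parcel A∩Parcel B| = 92.9568.
|Parcel A ∖ Parcel B| = |Parcel A| − |Parcel A∩Parcel B| = 122.5 − 92.9568 = 29.54.

29.54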